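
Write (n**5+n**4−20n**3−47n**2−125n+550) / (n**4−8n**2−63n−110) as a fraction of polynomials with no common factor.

(n**2+3n−10)/(n+2)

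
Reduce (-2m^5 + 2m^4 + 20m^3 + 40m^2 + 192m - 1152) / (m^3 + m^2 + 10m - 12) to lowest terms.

(-2m^3 + 6m^2 + 32m - 96)/(m - 1)

By polynomial division,
  -2m^5 + 2m^4 + 20m^3 + 40m^2 + 192m - 1152 = (-2m^2 + 4m + 36)(m^3 + m^2 + 10m - 12) + (-60m^2 - 120m - 720)
  m^3 + m^2 + 10m - 12 = (-(1/60)m + 1/60)(-60m^2 - 120m - 720) + (0)
Last nonzero remainder: -60m^2 - 120m - 720. Dividing through by -60 gives the monic gcd m^2 + 2m + 12.
Cancel m^2 + 2m + 12 from numerator and denominator to get the reduced form.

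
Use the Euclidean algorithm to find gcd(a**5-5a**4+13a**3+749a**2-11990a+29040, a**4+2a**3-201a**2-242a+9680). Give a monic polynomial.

a**2+3a-88

Repeated division with remainder:
  a**5-5a**4+13a**3+749a**2-11990a+29040 = (a-7)(a**4+2a**3-201a**2-242a+9680) + (228a**3-416a**2-23364a+96800)
  a**4+2a**3-201a**2-242a+9680 = ((1/228)a+109/6498)(228a**3-416a**2-23364a+96800) + (-(297440/3249)a**2-(297440/1083)a+26174720/3249)
  228a**3-416a**2-23364a+96800 = (-(185193/74360)a+16245/1352)(-(297440/3249)a**2-(297440/1083)a+26174720/3249) + (0)
Last nonzero remainder: -(297440/3249)a**2-(297440/1083)a+26174720/3249. Dividing through by -297440/3249 gives the monic gcd a**2+3a-88.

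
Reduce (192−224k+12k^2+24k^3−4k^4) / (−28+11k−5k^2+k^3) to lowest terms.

(−48+44k+8k^2−4k^3)/(7−k+k^2)

Repeated division with remainder:
  −4k^4+24k^3+12k^2−224k+192 = (−4k+4)(k^3−5k^2+11k−28) + (76k^2−380k+304)
  k^3−5k^2+11k−28 = ((1/76)k)(76k^2−380k+304) + (7k−28)
  76k^2−380k+304 = ((76/7)k−76/7)(7k−28) + (0)
Last nonzero remainder: 7k−28. Dividing through by 7 gives the monic gcd k−4.
Cancel k−4 from numerator and denominator to get the reduced form.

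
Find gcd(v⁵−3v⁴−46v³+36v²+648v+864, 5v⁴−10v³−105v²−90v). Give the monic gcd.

v²−3v−18

By polynomial division,
  v⁵−3v⁴−46v³+36v²+648v+864 = ((1/5)v−1/5)(5v⁴−10v³−105v²−90v) + (−27v³+33v²+630v+864)
  5v⁴−10v³−105v²−90v = (−(5/27)v+35/243)(−27v³+33v²+630v+864) + ((560/81)v²−(560/27)v−1120/9)
  −27v³+33v²+630v+864 = (−(2187/560)v−243/35)((560/81)v²−(560/27)v−1120/9) + (0)
Last nonzero remainder: (560/81)v²−(560/27)v−1120/9. Dividing through by 560/81 gives the monic gcd v²−3v−18.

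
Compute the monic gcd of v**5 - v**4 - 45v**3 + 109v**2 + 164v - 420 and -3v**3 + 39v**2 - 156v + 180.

v**2 - 7v + 10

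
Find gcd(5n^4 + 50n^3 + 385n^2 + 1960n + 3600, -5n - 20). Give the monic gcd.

n + 4

Apply the Euclidean algorithm:
  5n^4 + 50n^3 + 385n^2 + 1960n + 3600 = (-n^3 - 6n^2 - 53n - 180)(-5n - 20) + (0)
Last nonzero remainder: -5n - 20. Dividing through by -5 gives the monic gcd n + 4.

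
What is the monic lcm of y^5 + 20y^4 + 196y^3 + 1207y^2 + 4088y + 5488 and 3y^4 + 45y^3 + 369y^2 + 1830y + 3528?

Euclidean algorithm in ℚ[y]:
  y^5 + 20y^4 + 196y^3 + 1207y^2 + 4088y + 5488 = ((1/3)y + 5/3)(3y^4 + 45y^3 + 369y^2 + 1830y + 3528) + (−2y^3 − 18y^2 − 138y − 392)
  3y^4 + 45y^3 + 369y^2 + 1830y + 3528 = (−(3/2)y − 9)(−2y^3 − 18y^2 − 138y − 392) + (0)
Last nonzero remainder: −2y^3 − 18y^2 − 138y − 392. Dividing through by −2 gives the monic gcd y^3 + 9y^2 + 69y + 196.
Then lcm(f, g) = f·g / gcd(f, g); expanding and making the result monic gives the answer.

y^6 + 26y^5 + 316y^4 + 2383y^3 + 11330y^2 + 30016y + 32928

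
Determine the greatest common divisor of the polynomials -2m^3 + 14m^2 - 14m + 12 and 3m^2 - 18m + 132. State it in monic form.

Repeated division with remainder:
  -2m^3 + 14m^2 - 14m + 12 = (-(2/3)m + 2/3)(3m^2 - 18m + 132) + (86m - 76)
  3m^2 - 18m + 132 = ((3/86)m - 330/1849)(86m - 76) + (218988/1849)
  86m - 76 = ((79507/109494)m - 35131/54747)(218988/1849) + (0)
The last nonzero remainder is the constant 218988/1849, so the polynomials are coprime and gcd = 1.

1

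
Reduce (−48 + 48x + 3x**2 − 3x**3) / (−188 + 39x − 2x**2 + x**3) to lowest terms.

(12 − 9x − 3x**2)/(47 + 2x + x**2)

Repeated division with remainder:
  −3x**3 + 3x**2 + 48x − 48 = (−3)(x**3 − 2x**2 + 39x − 188) + (−3x**2 + 165x − 612)
  x**3 − 2x**2 + 39x − 188 = (−(1/3)x − 53/3)(−3x**2 + 165x − 612) + (2750x − 11000)
  −3x**2 + 165x − 612 = (−(3/2750)x + 153/2750)(2750x − 11000) + (0)
Last nonzero remainder: 2750x − 11000. Dividing through by 2750 gives the monic gcd x − 4.
Cancel x − 4 from numerator and denominator to get the reduced form.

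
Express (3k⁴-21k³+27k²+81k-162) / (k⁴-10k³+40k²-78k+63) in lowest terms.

(3k²-3k-18)/(k²-4k+7)

Apply the Euclidean algorithm:
  3k⁴-21k³+27k²+81k-162 = (3)(k⁴-10k³+40k²-78k+63) + (9k³-93k²+315k-351)
  k⁴-10k³+40k²-78k+63 = ((1/9)k+1/27)(9k³-93k²+315k-351) + ((76/9)k²-(152/3)k+76)
  9k³-93k²+315k-351 = ((81/76)k-351/76)((76/9)k²-(152/3)k+76) + (0)
Last nonzero remainder: (76/9)k²-(152/3)k+76. Dividing through by 76/9 gives the monic gcd k²-6k+9.
Cancel k²-6k+9 from numerator and denominator to get the reduced form.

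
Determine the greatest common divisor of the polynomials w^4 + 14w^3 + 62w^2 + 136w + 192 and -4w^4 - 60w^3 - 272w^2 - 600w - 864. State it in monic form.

w^3 + 6w^2 + 14w + 24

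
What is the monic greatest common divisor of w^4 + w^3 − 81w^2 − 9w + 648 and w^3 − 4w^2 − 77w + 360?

By polynomial division,
  w^4 + w^3 − 81w^2 − 9w + 648 = (w + 5)(w^3 − 4w^2 − 77w + 360) + (16w^2 + 16w − 1152)
  w^3 − 4w^2 − 77w + 360 = ((1/16)w − 5/16)(16w^2 + 16w − 1152) + (0)
Last nonzero remainder: 16w^2 + 16w − 1152. Dividing through by 16 gives the monic gcd w^2 + w − 72.

w^2 + w − 72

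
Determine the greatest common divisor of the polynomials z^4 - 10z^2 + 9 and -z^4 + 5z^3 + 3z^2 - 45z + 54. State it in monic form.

Repeated division with remainder:
  z^4 - 10z^2 + 9 = (-1)(-z^4 + 5z^3 + 3z^2 - 45z + 54) + (5z^3 - 7z^2 - 45z + 63)
  -z^4 + 5z^3 + 3z^2 - 45z + 54 = (-(1/5)z + 18/25)(5z^3 - 7z^2 - 45z + 63) + (-(24/25)z^2 + 216/25)
  5z^3 - 7z^2 - 45z + 63 = (-(125/24)z + 175/24)(-(24/25)z^2 + 216/25) + (0)
Last nonzero remainder: -(24/25)z^2 + 216/25. Dividing through by -24/25 gives the monic gcd z^2 - 9.

z^2 - 9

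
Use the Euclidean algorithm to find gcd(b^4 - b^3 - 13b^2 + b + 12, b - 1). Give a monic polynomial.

By polynomial division,
  b^4 - b^3 - 13b^2 + b + 12 = (b^3 - 13b - 12)(b - 1) + (0)
The last nonzero remainder b - 1 is already monic.

b - 1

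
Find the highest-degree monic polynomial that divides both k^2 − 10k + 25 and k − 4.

1

Euclidean algorithm in ℚ[k]:
  k^2 − 10k + 25 = (k − 6)(k − 4) + (1)
  k − 4 = (k − 4)(1) + (0)
The last nonzero remainder is the constant 1, so the polynomials are coprime and gcd = 1.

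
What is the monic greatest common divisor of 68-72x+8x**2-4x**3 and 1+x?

Apply the Euclidean algorithm:
  -4x**3+8x**2-72x+68 = (-4x**2+12x-84)(x+1) + (152)
  x+1 = ((1/152)x+1/152)(152) + (0)
The last nonzero remainder is the constant 152, so the polynomials are coprime and gcd = 1.

1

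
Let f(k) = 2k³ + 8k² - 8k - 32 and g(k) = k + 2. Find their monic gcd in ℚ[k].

Apply the Euclidean algorithm:
  2k³ + 8k² - 8k - 32 = (2k² + 4k - 16)(k + 2) + (0)
The last nonzero remainder k + 2 is already monic.

k + 2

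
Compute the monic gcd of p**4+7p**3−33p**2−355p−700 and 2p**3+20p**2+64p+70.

p+5

Apply the Euclidean algorithm:
  p**4+7p**3−33p**2−355p−700 = ((1/2)p−3/2)(2p**3+20p**2+64p+70) + (−35p**2−294p−595)
  2p**3+20p**2+64p+70 = (−(2/35)p−16/175)(−35p**2−294p−595) + ((78/25)p+78/5)
  −35p**2−294p−595 = (−(875/78)p−2975/78)((78/25)p+78/5) + (0)
Last nonzero remainder: (78/25)p+78/5. Dividing through by 78/25 gives the monic gcd p+5.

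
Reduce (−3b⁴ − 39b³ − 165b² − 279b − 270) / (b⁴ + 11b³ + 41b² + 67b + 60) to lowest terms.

(−3b − 18)/(b + 4)

Apply the Euclidean algorithm:
  −3b⁴ − 39b³ − 165b² − 279b − 270 = (−3)(b⁴ + 11b³ + 41b² + 67b + 60) + (−6b³ − 42b² − 78b − 90)
  b⁴ + 11b³ + 41b² + 67b + 60 = (−(1/6)b − 2/3)(−6b³ − 42b² − 78b − 90) + (0)
Last nonzero remainder: −6b³ − 42b² − 78b − 90. Dividing through by −6 gives the monic gcd b³ + 7b² + 13b + 15.
Cancel b³ + 7b² + 13b + 15 from numerator and denominator to get the reduced form.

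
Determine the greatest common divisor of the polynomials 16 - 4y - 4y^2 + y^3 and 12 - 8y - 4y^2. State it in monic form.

Euclidean algorithm in ℚ[y]:
  y^3 - 4y^2 - 4y + 16 = (-(1/4)y + 3/2)(-4y^2 - 8y + 12) + (11y - 2)
  -4y^2 - 8y + 12 = (-(4/11)y - 96/121)(11y - 2) + (1260/121)
  11y - 2 = ((1331/1260)y - 121/630)(1260/121) + (0)
The last nonzero remainder is the constant 1260/121, so the polynomials are coprime and gcd = 1.

1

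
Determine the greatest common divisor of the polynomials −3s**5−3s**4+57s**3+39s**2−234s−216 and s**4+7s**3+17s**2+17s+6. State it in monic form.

s**2+3s+2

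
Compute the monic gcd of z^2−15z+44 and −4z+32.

Apply the Euclidean algorithm:
  z^2−15z+44 = (−(1/4)z+7/4)(−4z+32) + (−12)
  −4z+32 = ((1/3)z−8/3)(−12) + (0)
The last nonzero remainder is the constant −12, so the polynomials are coprime and gcd = 1.

1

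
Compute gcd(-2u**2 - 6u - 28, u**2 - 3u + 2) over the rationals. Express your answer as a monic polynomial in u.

1

Apply the Euclidean algorithm:
  -2u**2 - 6u - 28 = (-2)(u**2 - 3u + 2) + (-12u - 24)
  u**2 - 3u + 2 = (-(1/12)u + 5/12)(-12u - 24) + (12)
  -12u - 24 = (-u - 2)(12) + (0)
The last nonzero remainder is the constant 12, so the polynomials are coprime and gcd = 1.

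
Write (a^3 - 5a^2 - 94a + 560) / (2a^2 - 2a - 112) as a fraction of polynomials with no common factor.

By polynomial division,
  a^3 - 5a^2 - 94a + 560 = ((1/2)a - 2)(2a^2 - 2a - 112) + (-42a + 336)
  2a^2 - 2a - 112 = (-(1/21)a - 1/3)(-42a + 336) + (0)
Last nonzero remainder: -42a + 336. Dividing through by -42 gives the monic gcd a - 8.
Cancel a - 8 from numerator and denominator to get the reduced form.

(a^2 + 3a - 70)/(2a + 14)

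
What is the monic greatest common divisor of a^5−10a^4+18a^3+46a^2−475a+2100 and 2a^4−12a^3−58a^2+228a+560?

a^3−8a^2−13a+140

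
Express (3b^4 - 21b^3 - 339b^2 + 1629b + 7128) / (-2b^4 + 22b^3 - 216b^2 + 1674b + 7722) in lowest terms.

(-3b^2 - 3b + 216)/(2b^2 - 6b + 234)

By polynomial division,
  3b^4 - 21b^3 - 339b^2 + 1629b + 7128 = (-3/2)(-2b^4 + 22b^3 - 216b^2 + 1674b + 7722) + (12b^3 - 663b^2 + 4140b + 18711)
  -2b^4 + 22b^3 - 216b^2 + 1674b + 7722 = (-(1/6)b - 59/8)(12b^3 - 663b^2 + 4140b + 18711) + (-(35325/8)b^2 + 35325b + 1165725/8)
  12b^3 - 663b^2 + 4140b + 18711 = (-(32/11775)b + 504/3925)(-(35325/8)b^2 + 35325b + 1165725/8) + (0)
Last nonzero remainder: -(35325/8)b^2 + 35325b + 1165725/8. Dividing through by -35325/8 gives the monic gcd b^2 - 8b - 33.
Cancel b^2 - 8b - 33 from numerator and denominator to get the reduced form.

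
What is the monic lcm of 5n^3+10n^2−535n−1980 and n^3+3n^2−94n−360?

n^4−8n^3−127n^2+674n+3960

Repeated division with remainder:
  5n^3+10n^2−535n−1980 = (5)(n^3+3n^2−94n−360) + (−5n^2−65n−180)
  n^3+3n^2−94n−360 = (−(1/5)n+2)(−5n^2−65n−180) + (0)
Last nonzero remainder: −5n^2−65n−180. Dividing through by −5 gives the monic gcd n^2+13n+36.
Then lcm(f, g) = f·g / gcd(f, g); expanding and making the result monic gives the answer.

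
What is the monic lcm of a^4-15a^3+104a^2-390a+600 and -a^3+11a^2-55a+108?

a^6-22a^5+236a^4-1523a^3+6138a^2-14730a+16200

Euclidean algorithm in ℚ[a]:
  a^4-15a^3+104a^2-390a+600 = (-a+4)(-a^3+11a^2-55a+108) + (5a^2-62a+168)
  -a^3+11a^2-55a+108 = (-(1/5)a-7/25)(5a^2-62a+168) + (-(969/25)a+3876/25)
  5a^2-62a+168 = (-(125/969)a+350/323)(-(969/25)a+3876/25) + (0)
Last nonzero remainder: -(969/25)a+3876/25. Dividing through by -969/25 gives the monic gcd a-4.
Then lcm(f, g) = f·g / gcd(f, g); expanding and making the result monic gives the answer.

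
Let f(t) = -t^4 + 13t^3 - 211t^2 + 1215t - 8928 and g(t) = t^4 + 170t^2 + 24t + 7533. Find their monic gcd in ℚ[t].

t^2 - 2t + 93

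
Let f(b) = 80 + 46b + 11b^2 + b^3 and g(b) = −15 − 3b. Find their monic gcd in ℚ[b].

By polynomial division,
  b^3 + 11b^2 + 46b + 80 = (−(1/3)b^2 − 2b − 16/3)(−3b − 15) + (0)
Last nonzero remainder: −3b − 15. Dividing through by −3 gives the monic gcd b + 5.

5 + b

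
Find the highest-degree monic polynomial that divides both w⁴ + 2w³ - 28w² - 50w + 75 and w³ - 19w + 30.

By polynomial division,
  w⁴ + 2w³ - 28w² - 50w + 75 = (w + 2)(w³ - 19w + 30) + (-9w² - 42w + 15)
  w³ - 19w + 30 = (-(1/9)w + 14/27)(-9w² - 42w + 15) + ((40/9)w + 200/9)
  -9w² - 42w + 15 = (-(81/40)w + 27/40)((40/9)w + 200/9) + (0)
Last nonzero remainder: (40/9)w + 200/9. Dividing through by 40/9 gives the monic gcd w + 5.

w + 5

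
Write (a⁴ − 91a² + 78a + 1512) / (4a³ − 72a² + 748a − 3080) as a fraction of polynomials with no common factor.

Euclidean algorithm in ℚ[a]:
  a⁴ − 91a² + 78a + 1512 = ((1/4)a + 9/2)(4a³ − 72a² + 748a − 3080) + (46a² − 2518a + 15372)
  4a³ − 72a² + 748a − 3080 = ((2/23)a + 1690/529)(46a² − 2518a + 15372) + ((3944000/529)a − 27608000/529)
  46a² − 2518a + 15372 = ((12167/1972000)a − 290421/986000)((3944000/529)a − 27608000/529) + (0)
Last nonzero remainder: (3944000/529)a − 27608000/529. Dividing through by 3944000/529 gives the monic gcd a − 7.
Cancel a − 7 from numerator and denominator to get the reduced form.

(a³ + 7a² − 42a − 216)/(4a² − 44a + 440)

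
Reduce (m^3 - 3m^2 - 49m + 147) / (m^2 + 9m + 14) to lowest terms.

(m^2 - 10m + 21)/(m + 2)

Apply the Euclidean algorithm:
  m^3 - 3m^2 - 49m + 147 = (m - 12)(m^2 + 9m + 14) + (45m + 315)
  m^2 + 9m + 14 = ((1/45)m + 2/45)(45m + 315) + (0)
Last nonzero remainder: 45m + 315. Dividing through by 45 gives the monic gcd m + 7.
Cancel m + 7 from numerator and denominator to get the reduced form.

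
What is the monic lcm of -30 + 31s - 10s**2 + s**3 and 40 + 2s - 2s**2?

Repeated division with remainder:
  s**3 - 10s**2 + 31s - 30 = (-(1/2)s + 9/2)(-2s**2 + 2s + 40) + (42s - 210)
  -2s**2 + 2s + 40 = (-(1/21)s - 4/21)(42s - 210) + (0)
Last nonzero remainder: 42s - 210. Dividing through by 42 gives the monic gcd s - 5.
Then lcm(f, g) = f·g / gcd(f, g); expanding and making the result monic gives the answer.

-120 + 94s - 9s**2 - 6s**3 + s**4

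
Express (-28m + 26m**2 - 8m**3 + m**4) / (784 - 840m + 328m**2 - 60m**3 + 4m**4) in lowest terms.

Euclidean algorithm in ℚ[m]:
  m**4 - 8m**3 + 26m**2 - 28m = (1/4)(4m**4 - 60m**3 + 328m**2 - 840m + 784) + (7m**3 - 56m**2 + 182m - 196)
  4m**4 - 60m**3 + 328m**2 - 840m + 784 = ((4/7)m - 4)(7m**3 - 56m**2 + 182m - 196) + (0)
Last nonzero remainder: 7m**3 - 56m**2 + 182m - 196. Dividing through by 7 gives the monic gcd m**3 - 8m**2 + 26m - 28.
Cancel m**3 - 8m**2 + 26m - 28 from numerator and denominator to get the reduced form.

(m)/(-28 + 4m)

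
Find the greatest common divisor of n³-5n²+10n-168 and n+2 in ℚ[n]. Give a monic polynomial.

Apply the Euclidean algorithm:
  n³-5n²+10n-168 = (n²-7n+24)(n+2) + (-216)
  n+2 = (-(1/216)n-1/108)(-216) + (0)
The last nonzero remainder is the constant -216, so the polynomials are coprime and gcd = 1.

1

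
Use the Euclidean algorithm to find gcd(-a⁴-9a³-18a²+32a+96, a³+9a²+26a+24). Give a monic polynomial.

Repeated division with remainder:
  -a⁴-9a³-18a²+32a+96 = (-a)(a³+9a²+26a+24) + (8a²+56a+96)
  a³+9a²+26a+24 = ((1/8)a+1/4)(8a²+56a+96) + (0)
Last nonzero remainder: 8a²+56a+96. Dividing through by 8 gives the monic gcd a²+7a+12.

a²+7a+12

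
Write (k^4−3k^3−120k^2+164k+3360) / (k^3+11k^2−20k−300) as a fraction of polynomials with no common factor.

Repeated division with remainder:
  k^4−3k^3−120k^2+164k+3360 = (k−14)(k^3+11k^2−20k−300) + (54k^2+184k−840)
  k^3+11k^2−20k−300 = ((1/54)k+205/1458)(54k^2+184k−840) + (−(22100/729)k−44200/243)
  54k^2+184k−840 = (−(19683/11050)k+5103/1105)(−(22100/729)k−44200/243) + (0)
Last nonzero remainder: −(22100/729)k−44200/243. Dividing through by −22100/729 gives the monic gcd k+6.
Cancel k+6 from numerator and denominator to get the reduced form.

(k^3−9k^2−66k+560)/(k^2+5k−50)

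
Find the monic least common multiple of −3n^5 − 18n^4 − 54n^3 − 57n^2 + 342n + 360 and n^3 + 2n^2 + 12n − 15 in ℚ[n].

n^6 + 5n^5 + 12n^4 + n^3 − 133n^2 − 6n + 120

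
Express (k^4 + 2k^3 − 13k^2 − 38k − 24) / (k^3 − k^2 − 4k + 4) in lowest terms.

(k^3 − 13k − 12)/(k^2 − 3k + 2)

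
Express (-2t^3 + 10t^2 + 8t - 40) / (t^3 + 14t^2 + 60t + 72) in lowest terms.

(-2t^2 + 14t - 20)/(t^2 + 12t + 36)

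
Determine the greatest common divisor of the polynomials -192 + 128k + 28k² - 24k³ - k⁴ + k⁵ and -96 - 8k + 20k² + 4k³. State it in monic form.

Repeated division with remainder:
  k⁵ - k⁴ - 24k³ + 28k² + 128k - 192 = ((1/4)k² - (3/2)k + 2)(4k³ + 20k² - 8k - 96) + (0)
Last nonzero remainder: 4k³ + 20k² - 8k - 96. Dividing through by 4 gives the monic gcd k³ + 5k² - 2k - 24.

-24 - 2k + 5k² + k³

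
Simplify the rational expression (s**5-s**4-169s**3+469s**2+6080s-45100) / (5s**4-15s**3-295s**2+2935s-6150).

(s**2-s-110)/(5s-15)

Apply the Euclidean algorithm:
  s**5-s**4-169s**3+469s**2+6080s-45100 = ((1/5)s+2/5)(5s**4-15s**3-295s**2+2935s-6150) + (-104s**3+6136s-42640)
  5s**4-15s**3-295s**2+2935s-6150 = (-(5/104)s+15/104)(-104s**3+6136s-42640) + (0)
Last nonzero remainder: -104s**3+6136s-42640. Dividing through by -104 gives the monic gcd s**3-59s+410.
Cancel s**3-59s+410 from numerator and denominator to get the reduced form.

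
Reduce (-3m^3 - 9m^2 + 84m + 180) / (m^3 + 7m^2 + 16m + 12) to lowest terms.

Apply the Euclidean algorithm:
  -3m^3 - 9m^2 + 84m + 180 = (-3)(m^3 + 7m^2 + 16m + 12) + (12m^2 + 132m + 216)
  m^3 + 7m^2 + 16m + 12 = ((1/12)m - 1/3)(12m^2 + 132m + 216) + (42m + 84)
  12m^2 + 132m + 216 = ((2/7)m + 18/7)(42m + 84) + (0)
Last nonzero remainder: 42m + 84. Dividing through by 42 gives the monic gcd m + 2.
Cancel m + 2 from numerator and denominator to get the reduced form.

(-3m^2 - 3m + 90)/(m^2 + 5m + 6)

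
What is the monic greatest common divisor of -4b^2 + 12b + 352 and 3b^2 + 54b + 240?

By polynomial division,
  -4b^2 + 12b + 352 = (-4/3)(3b^2 + 54b + 240) + (84b + 672)
  3b^2 + 54b + 240 = ((1/28)b + 5/14)(84b + 672) + (0)
Last nonzero remainder: 84b + 672. Dividing through by 84 gives the monic gcd b + 8.

b + 8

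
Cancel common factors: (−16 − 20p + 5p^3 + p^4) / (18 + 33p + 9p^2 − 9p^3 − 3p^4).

Repeated division with remainder:
  p^4 + 5p^3 − 20p − 16 = (−1/3)(−3p^4 − 9p^3 + 9p^2 + 33p + 18) + (2p^3 + 3p^2 − 9p − 10)
  −3p^4 − 9p^3 + 9p^2 + 33p + 18 = (−(3/2)p − 9/4)(2p^3 + 3p^2 − 9p − 10) + ((9/4)p^2 − (9/4)p − 9/2)
  2p^3 + 3p^2 − 9p − 10 = ((8/9)p + 20/9)((9/4)p^2 − (9/4)p − 9/2) + (0)
Last nonzero remainder: (9/4)p^2 − (9/4)p − 9/2. Dividing through by 9/4 gives the monic gcd p^2 − p − 2.
Cancel p^2 − p − 2 from numerator and denominator to get the reduced form.

(−8 − 6p − p^2)/(9 + 12p + 3p^2)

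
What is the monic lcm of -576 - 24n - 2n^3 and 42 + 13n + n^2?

2016 + 372n + 12n^2 + 7n^3 + n^4

Repeated division with remainder:
  -2n^3 - 24n - 576 = (-2n + 26)(n^2 + 13n + 42) + (-278n - 1668)
  n^2 + 13n + 42 = (-(1/278)n - 7/278)(-278n - 1668) + (0)
Last nonzero remainder: -278n - 1668. Dividing through by -278 gives the monic gcd n + 6.
Then lcm(f, g) = f·g / gcd(f, g); expanding and making the result monic gives the answer.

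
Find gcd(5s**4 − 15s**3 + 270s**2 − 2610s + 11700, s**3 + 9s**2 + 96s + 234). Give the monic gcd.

s**2 + 6s + 78

Apply the Euclidean algorithm:
  5s**4 − 15s**3 + 270s**2 − 2610s + 11700 = (5s − 60)(s**3 + 9s**2 + 96s + 234) + (330s**2 + 1980s + 25740)
  s**3 + 9s**2 + 96s + 234 = ((1/330)s + 1/110)(330s**2 + 1980s + 25740) + (0)
Last nonzero remainder: 330s**2 + 1980s + 25740. Dividing through by 330 gives the monic gcd s**2 + 6s + 78.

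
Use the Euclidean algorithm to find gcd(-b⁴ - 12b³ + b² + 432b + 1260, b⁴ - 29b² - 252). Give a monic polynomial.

Repeated division with remainder:
  -b⁴ - 12b³ + b² + 432b + 1260 = (-1)(b⁴ - 29b² - 252) + (-12b³ - 28b² + 432b + 1008)
  b⁴ - 29b² - 252 = (-(1/12)b + 7/36)(-12b³ - 28b² + 432b + 1008) + ((112/9)b² - 448)
  -12b³ - 28b² + 432b + 1008 = (-(27/28)b - 9/4)((112/9)b² - 448) + (0)
Last nonzero remainder: (112/9)b² - 448. Dividing through by 112/9 gives the monic gcd b² - 36.

b² - 36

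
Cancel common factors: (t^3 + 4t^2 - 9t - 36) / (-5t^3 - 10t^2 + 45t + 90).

(-t - 4)/(5t + 10)

Repeated division with remainder:
  t^3 + 4t^2 - 9t - 36 = (-1/5)(-5t^3 - 10t^2 + 45t + 90) + (2t^2 - 18)
  -5t^3 - 10t^2 + 45t + 90 = (-(5/2)t - 5)(2t^2 - 18) + (0)
Last nonzero remainder: 2t^2 - 18. Dividing through by 2 gives the monic gcd t^2 - 9.
Cancel t^2 - 9 from numerator and denominator to get the reduced form.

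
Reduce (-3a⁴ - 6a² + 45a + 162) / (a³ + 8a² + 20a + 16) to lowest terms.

(-3a³ + 6a² - 18a + 81)/(a² + 6a + 8)

Repeated division with remainder:
  -3a⁴ - 6a² + 45a + 162 = (-3a + 24)(a³ + 8a² + 20a + 16) + (-138a² - 387a - 222)
  a³ + 8a² + 20a + 16 = (-(1/138)a - 239/6348)(-138a² - 387a - 222) + ((8085/2116)a + 8085/1058)
  -138a² - 387a - 222 = (-(97336/2695)a - 78292/2695)((8085/2116)a + 8085/1058) + (0)
Last nonzero remainder: (8085/2116)a + 8085/1058. Dividing through by 8085/2116 gives the monic gcd a + 2.
Cancel a + 2 from numerator and denominator to get the reduced form.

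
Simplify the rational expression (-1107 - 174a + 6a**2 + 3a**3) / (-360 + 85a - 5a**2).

Repeated division with remainder:
  3a**3 + 6a**2 - 174a - 1107 = (-(3/5)a - 57/5)(-5a**2 + 85a - 360) + (579a - 5211)
  -5a**2 + 85a - 360 = (-(5/579)a + 40/579)(579a - 5211) + (0)
Last nonzero remainder: 579a - 5211. Dividing through by 579 gives the monic gcd a - 9.
Cancel a - 9 from numerator and denominator to get the reduced form.

(-123 - 33a - 3a**2)/(-40 + 5a)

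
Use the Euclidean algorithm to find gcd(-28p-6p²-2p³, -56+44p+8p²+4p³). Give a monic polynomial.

14+3p+p²

Euclidean algorithm in ℚ[p]:
  -2p³-6p²-28p = (-1/2)(4p³+8p²+44p-56) + (-2p²-6p-28)
  4p³+8p²+44p-56 = (-2p+2)(-2p²-6p-28) + (0)
Last nonzero remainder: -2p²-6p-28. Dividing through by -2 gives the monic gcd p²+3p+14.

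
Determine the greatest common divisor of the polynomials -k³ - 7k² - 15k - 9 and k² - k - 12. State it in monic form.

By polynomial division,
  -k³ - 7k² - 15k - 9 = (-k - 8)(k² - k - 12) + (-35k - 105)
  k² - k - 12 = (-(1/35)k + 4/35)(-35k - 105) + (0)
Last nonzero remainder: -35k - 105. Dividing through by -35 gives the monic gcd k + 3.

k + 3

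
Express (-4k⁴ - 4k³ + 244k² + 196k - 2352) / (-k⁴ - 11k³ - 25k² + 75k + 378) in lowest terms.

Repeated division with remainder:
  -4k⁴ - 4k³ + 244k² + 196k - 2352 = (4)(-k⁴ - 11k³ - 25k² + 75k + 378) + (40k³ + 344k² - 104k - 3864)
  -k⁴ - 11k³ - 25k² + 75k + 378 = (-(1/40)k - 3/50)(40k³ + 344k² - 104k - 3864) + (-(174/25)k² - (696/25)k + 3654/25)
  40k³ + 344k² - 104k - 3864 = (-(500/87)k - 2300/87)(-(174/25)k² - (696/25)k + 3654/25) + (0)
Last nonzero remainder: -(174/25)k² - (696/25)k + 3654/25. Dividing through by -174/25 gives the monic gcd k² + 4k - 21.
Cancel k² + 4k - 21 from numerator and denominator to get the reduced form.

(4k² - 12k - 112)/(k² + 7k + 18)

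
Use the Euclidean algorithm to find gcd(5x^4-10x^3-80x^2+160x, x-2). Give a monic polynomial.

x-2

Apply the Euclidean algorithm:
  5x^4-10x^3-80x^2+160x = (5x^3-80x)(x-2) + (0)
The last nonzero remainder x-2 is already monic.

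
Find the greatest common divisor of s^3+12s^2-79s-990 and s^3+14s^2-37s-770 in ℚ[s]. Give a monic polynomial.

s^2+21s+110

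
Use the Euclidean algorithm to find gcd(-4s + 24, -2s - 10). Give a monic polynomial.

1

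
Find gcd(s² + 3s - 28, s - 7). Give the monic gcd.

Apply the Euclidean algorithm:
  s² + 3s - 28 = (s + 10)(s - 7) + (42)
  s - 7 = ((1/42)s - 1/6)(42) + (0)
The last nonzero remainder is the constant 42, so the polynomials are coprime and gcd = 1.

1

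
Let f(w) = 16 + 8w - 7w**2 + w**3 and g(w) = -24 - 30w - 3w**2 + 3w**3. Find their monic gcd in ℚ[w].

-4 - 3w + w**2

Repeated division with remainder:
  w**3 - 7w**2 + 8w + 16 = (1/3)(3w**3 - 3w**2 - 30w - 24) + (-6w**2 + 18w + 24)
  3w**3 - 3w**2 - 30w - 24 = (-(1/2)w - 1)(-6w**2 + 18w + 24) + (0)
Last nonzero remainder: -6w**2 + 18w + 24. Dividing through by -6 gives the monic gcd w**2 - 3w - 4.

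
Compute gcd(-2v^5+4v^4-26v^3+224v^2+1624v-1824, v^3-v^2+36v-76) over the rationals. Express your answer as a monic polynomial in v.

v^2+v+38

Apply the Euclidean algorithm:
  -2v^5+4v^4-26v^3+224v^2+1624v-1824 = (-2v^2+2v+48)(v^3-v^2+36v-76) + (48v^2+48v+1824)
  v^3-v^2+36v-76 = ((1/48)v-1/24)(48v^2+48v+1824) + (0)
Last nonzero remainder: 48v^2+48v+1824. Dividing through by 48 gives the monic gcd v^2+v+38.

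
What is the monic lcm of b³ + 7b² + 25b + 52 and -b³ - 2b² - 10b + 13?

b⁴ + 6b³ + 18b² + 27b - 52

Apply the Euclidean algorithm:
  b³ + 7b² + 25b + 52 = (-1)(-b³ - 2b² - 10b + 13) + (5b² + 15b + 65)
  -b³ - 2b² - 10b + 13 = (-(1/5)b + 1/5)(5b² + 15b + 65) + (0)
Last nonzero remainder: 5b² + 15b + 65. Dividing through by 5 gives the monic gcd b² + 3b + 13.
Then lcm(f, g) = f·g / gcd(f, g); expanding and making the result monic gives the answer.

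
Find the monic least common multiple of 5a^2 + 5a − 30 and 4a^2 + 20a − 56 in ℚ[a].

Apply the Euclidean algorithm:
  5a^2 + 5a − 30 = (5/4)(4a^2 + 20a − 56) + (−20a + 40)
  4a^2 + 20a − 56 = (−(1/5)a − 7/5)(−20a + 40) + (0)
Last nonzero remainder: −20a + 40. Dividing through by −20 gives the monic gcd a − 2.
Then lcm(f, g) = f·g / gcd(f, g); expanding and making the result monic gives the answer.

a^3 + 8a^2 + a − 42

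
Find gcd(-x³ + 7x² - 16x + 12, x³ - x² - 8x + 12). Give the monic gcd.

Euclidean algorithm in ℚ[x]:
  -x³ + 7x² - 16x + 12 = (-1)(x³ - x² - 8x + 12) + (6x² - 24x + 24)
  x³ - x² - 8x + 12 = ((1/6)x + 1/2)(6x² - 24x + 24) + (0)
Last nonzero remainder: 6x² - 24x + 24. Dividing through by 6 gives the monic gcd x² - 4x + 4.

x² - 4x + 4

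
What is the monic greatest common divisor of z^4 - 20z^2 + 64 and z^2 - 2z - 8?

Euclidean algorithm in ℚ[z]:
  z^4 - 20z^2 + 64 = (z^2 + 2z - 8)(z^2 - 2z - 8) + (0)
The last nonzero remainder z^2 - 2z - 8 is already monic.

z^2 - 2z - 8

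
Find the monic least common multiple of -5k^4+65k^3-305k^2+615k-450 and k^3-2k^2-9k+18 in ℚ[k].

Apply the Euclidean algorithm:
  -5k^4+65k^3-305k^2+615k-450 = (-5k+55)(k^3-2k^2-9k+18) + (-240k^2+1200k-1440)
  k^3-2k^2-9k+18 = (-(1/240)k-1/80)(-240k^2+1200k-1440) + (0)
Last nonzero remainder: -240k^2+1200k-1440. Dividing through by -240 gives the monic gcd k^2-5k+6.
Then lcm(f, g) = f·g / gcd(f, g); expanding and making the result monic gives the answer.

k^5-10k^4+22k^3+60k^2-279k+270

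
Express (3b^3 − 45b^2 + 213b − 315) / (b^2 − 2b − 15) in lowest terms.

(3b^2 − 30b + 63)/(b + 3)

By polynomial division,
  3b^3 − 45b^2 + 213b − 315 = (3b − 39)(b^2 − 2b − 15) + (180b − 900)
  b^2 − 2b − 15 = ((1/180)b + 1/60)(180b − 900) + (0)
Last nonzero remainder: 180b − 900. Dividing through by 180 gives the monic gcd b − 5.
Cancel b − 5 from numerator and denominator to get the reduced form.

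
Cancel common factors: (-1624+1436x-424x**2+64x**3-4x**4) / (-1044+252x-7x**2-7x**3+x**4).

Euclidean algorithm in ℚ[x]:
  -4x**4+64x**3-424x**2+1436x-1624 = (-4)(x**4-7x**3-7x**2+252x-1044) + (36x**3-452x**2+2444x-5800)
  x**4-7x**3-7x**2+252x-1044 = ((1/36)x+25/162)(36x**3-452x**2+2444x-5800) + (-(416/81)x**2+(2912/81)x-12064/81)
  36x**3-452x**2+2444x-5800 = (-(729/104)x+2025/52)(-(416/81)x**2+(2912/81)x-12064/81) + (0)
Last nonzero remainder: -(416/81)x**2+(2912/81)x-12064/81. Dividing through by -416/81 gives the monic gcd x**2-7x+29.
Cancel x**2-7x+29 from numerator and denominator to get the reduced form.

(-56+36x-4x**2)/(-36+x**2)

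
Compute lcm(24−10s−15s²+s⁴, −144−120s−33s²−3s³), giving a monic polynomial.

384+32s−296s²−130s³+s⁴+8s⁵+s⁶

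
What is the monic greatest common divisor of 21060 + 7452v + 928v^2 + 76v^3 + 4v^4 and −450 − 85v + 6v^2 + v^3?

5 + v

Apply the Euclidean algorithm:
  4v^4 + 76v^3 + 928v^2 + 7452v + 21060 = (4v + 52)(v^3 + 6v^2 − 85v − 450) + (956v^2 + 13672v + 44460)
  v^3 + 6v^2 − 85v − 450 = ((1/956)v − 496/57121)(956v^2 + 13672v + 44460) + (−(730458/57121)v − 3652290/57121)
  956v^2 + 13672v + 44460 = (−(27303838/365229)v − 28217774/40581)(−(730458/57121)v − 3652290/57121) + (0)
Last nonzero remainder: −(730458/57121)v − 3652290/57121. Dividing through by −730458/57121 gives the monic gcd v + 5.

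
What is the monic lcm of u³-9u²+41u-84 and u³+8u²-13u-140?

u⁵+3u⁴-32u³+93u²+427u-2940

Repeated division with remainder:
  u³-9u²+41u-84 = (u³+8u²-13u-140) + (-17u²+54u+56)
  u³+8u²-13u-140 = (-(1/17)u-190/289)(-17u²+54u+56) + ((7455/289)u-29820/289)
  -17u²+54u+56 = (-(4913/7455)u-578/1065)((7455/289)u-29820/289) + (0)
Last nonzero remainder: (7455/289)u-29820/289. Dividing through by 7455/289 gives the monic gcd u-4.
Then lcm(f, g) = f·g / gcd(f, g); expanding and making the result monic gives the answer.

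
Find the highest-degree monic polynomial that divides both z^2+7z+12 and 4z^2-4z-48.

Apply the Euclidean algorithm:
  z^2+7z+12 = (1/4)(4z^2-4z-48) + (8z+24)
  4z^2-4z-48 = ((1/2)z-2)(8z+24) + (0)
Last nonzero remainder: 8z+24. Dividing through by 8 gives the monic gcd z+3.

z+3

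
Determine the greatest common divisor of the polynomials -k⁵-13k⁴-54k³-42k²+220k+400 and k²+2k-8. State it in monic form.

Apply the Euclidean algorithm:
  -k⁵-13k⁴-54k³-42k²+220k+400 = (-k³-11k²-40k-50)(k²+2k-8) + (0)
The last nonzero remainder k²+2k-8 is already monic.

k²+2k-8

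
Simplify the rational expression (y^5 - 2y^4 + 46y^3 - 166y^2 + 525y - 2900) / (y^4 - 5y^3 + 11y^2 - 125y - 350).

(y^3 - 2y^2 + 21y - 116)/(y^2 - 5y - 14)

Repeated division with remainder:
  y^5 - 2y^4 + 46y^3 - 166y^2 + 525y - 2900 = (y + 3)(y^4 - 5y^3 + 11y^2 - 125y - 350) + (50y^3 - 74y^2 + 1250y - 1850)
  y^4 - 5y^3 + 11y^2 - 125y - 350 = ((1/50)y - 44/625)(50y^3 - 74y^2 + 1250y - 1850) + (-(12006/625)y^2 - 12006/25)
  50y^3 - 74y^2 + 1250y - 1850 = (-(15625/6003)y + 23125/6003)(-(12006/625)y^2 - 12006/25) + (0)
Last nonzero remainder: -(12006/625)y^2 - 12006/25. Dividing through by -12006/625 gives the monic gcd y^2 + 25.
Cancel y^2 + 25 from numerator and denominator to get the reduced form.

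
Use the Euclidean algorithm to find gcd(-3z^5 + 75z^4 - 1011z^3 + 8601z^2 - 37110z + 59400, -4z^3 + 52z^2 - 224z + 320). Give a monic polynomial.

z^2 - 9z + 20

Repeated division with remainder:
  -3z^5 + 75z^4 - 1011z^3 + 8601z^2 - 37110z + 59400 = ((3/4)z^2 - 9z + 375/4)(-4z^3 + 52z^2 - 224z + 320) + (1470z^2 - 13230z + 29400)
  -4z^3 + 52z^2 - 224z + 320 = (-(2/735)z + 8/735)(1470z^2 - 13230z + 29400) + (0)
Last nonzero remainder: 1470z^2 - 13230z + 29400. Dividing through by 1470 gives the monic gcd z^2 - 9z + 20.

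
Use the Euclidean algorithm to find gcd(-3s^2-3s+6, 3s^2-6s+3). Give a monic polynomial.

By polynomial division,
  -3s^2-3s+6 = (-1)(3s^2-6s+3) + (-9s+9)
  3s^2-6s+3 = (-(1/3)s+1/3)(-9s+9) + (0)
Last nonzero remainder: -9s+9. Dividing through by -9 gives the monic gcd s-1.

s-1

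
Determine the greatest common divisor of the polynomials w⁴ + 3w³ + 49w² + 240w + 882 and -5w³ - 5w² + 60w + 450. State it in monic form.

Repeated division with remainder:
  w⁴ + 3w³ + 49w² + 240w + 882 = (-(1/5)w - 2/5)(-5w³ - 5w² + 60w + 450) + (59w² + 354w + 1062)
  -5w³ - 5w² + 60w + 450 = (-(5/59)w + 25/59)(59w² + 354w + 1062) + (0)
Last nonzero remainder: 59w² + 354w + 1062. Dividing through by 59 gives the monic gcd w² + 6w + 18.

w² + 6w + 18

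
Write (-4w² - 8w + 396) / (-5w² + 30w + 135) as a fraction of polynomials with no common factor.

Euclidean algorithm in ℚ[w]:
  -4w² - 8w + 396 = (4/5)(-5w² + 30w + 135) + (-32w + 288)
  -5w² + 30w + 135 = ((5/32)w + 15/32)(-32w + 288) + (0)
Last nonzero remainder: -32w + 288. Dividing through by -32 gives the monic gcd w - 9.
Cancel w - 9 from numerator and denominator to get the reduced form.

(4w + 44)/(5w + 15)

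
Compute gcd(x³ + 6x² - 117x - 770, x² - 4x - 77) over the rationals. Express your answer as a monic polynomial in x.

Repeated division with remainder:
  x³ + 6x² - 117x - 770 = (x + 10)(x² - 4x - 77) + (0)
The last nonzero remainder x² - 4x - 77 is already monic.

x² - 4x - 77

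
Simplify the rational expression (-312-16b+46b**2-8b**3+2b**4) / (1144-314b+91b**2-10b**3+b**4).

By polynomial division,
  2b**4-8b**3+46b**2-16b-312 = (2)(b**4-10b**3+91b**2-314b+1144) + (12b**3-136b**2+612b-2600)
  b**4-10b**3+91b**2-314b+1144 = ((1/12)b+1/9)(12b**3-136b**2+612b-2600) + ((496/9)b**2-(496/3)b+12896/9)
  12b**3-136b**2+612b-2600 = ((27/124)b-225/124)((496/9)b**2-(496/3)b+12896/9) + (0)
Last nonzero remainder: (496/9)b**2-(496/3)b+12896/9. Dividing through by 496/9 gives the monic gcd b**2-3b+26.
Cancel b**2-3b+26 from numerator and denominator to get the reduced form.

(-12-2b+2b**2)/(44-7b+b**2)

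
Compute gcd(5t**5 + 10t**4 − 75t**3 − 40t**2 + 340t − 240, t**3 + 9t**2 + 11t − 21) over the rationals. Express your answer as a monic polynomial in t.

Apply the Euclidean algorithm:
  5t**5 + 10t**4 − 75t**3 − 40t**2 + 340t − 240 = (5t**2 − 35t + 185)(t**3 + 9t**2 + 11t − 21) + (−1215t**2 − 2430t + 3645)
  t**3 + 9t**2 + 11t − 21 = (−(1/1215)t − 7/1215)(−1215t**2 − 2430t + 3645) + (0)
Last nonzero remainder: −1215t**2 − 2430t + 3645. Dividing through by −1215 gives the monic gcd t**2 + 2t − 3.

t**2 + 2t − 3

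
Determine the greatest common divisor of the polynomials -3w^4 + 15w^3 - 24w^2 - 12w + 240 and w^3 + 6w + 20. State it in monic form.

w + 2

By polynomial division,
  -3w^4 + 15w^3 - 24w^2 - 12w + 240 = (-3w + 15)(w^3 + 6w + 20) + (-6w^2 - 42w - 60)
  w^3 + 6w + 20 = (-(1/6)w + 7/6)(-6w^2 - 42w - 60) + (45w + 90)
  -6w^2 - 42w - 60 = (-(2/15)w - 2/3)(45w + 90) + (0)
Last nonzero remainder: 45w + 90. Dividing through by 45 gives the monic gcd w + 2.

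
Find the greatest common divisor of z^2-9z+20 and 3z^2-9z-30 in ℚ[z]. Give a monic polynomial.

Apply the Euclidean algorithm:
  z^2-9z+20 = (1/3)(3z^2-9z-30) + (-6z+30)
  3z^2-9z-30 = (-(1/2)z-1)(-6z+30) + (0)
Last nonzero remainder: -6z+30. Dividing through by -6 gives the monic gcd z-5.

z-5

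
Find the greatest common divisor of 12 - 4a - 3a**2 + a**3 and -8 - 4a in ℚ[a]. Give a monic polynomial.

By polynomial division,
  a**3 - 3a**2 - 4a + 12 = (-(1/4)a**2 + (5/4)a - 3/2)(-4a - 8) + (0)
Last nonzero remainder: -4a - 8. Dividing through by -4 gives the monic gcd a + 2.

2 + a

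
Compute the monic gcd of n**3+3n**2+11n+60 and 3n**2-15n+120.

Apply the Euclidean algorithm:
  n**3+3n**2+11n+60 = ((1/3)n+8/3)(3n**2-15n+120) + (11n-260)
  3n**2-15n+120 = ((3/11)n+615/121)(11n-260) + (174420/121)
  11n-260 = ((1331/174420)n-1573/8721)(174420/121) + (0)
The last nonzero remainder is the constant 174420/121, so the polynomials are coprime and gcd = 1.

1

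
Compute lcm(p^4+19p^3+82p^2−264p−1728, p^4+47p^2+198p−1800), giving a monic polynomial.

p^6+17p^5+119p^4+997p^3+4950p^2−16344p−129600

Euclidean algorithm in ℚ[p]:
  p^4+19p^3+82p^2−264p−1728 = (p^4+47p^2+198p−1800) + (19p^3+35p^2−462p+72)
  p^4+47p^2+198p−1800 = ((1/19)p−35/361)(19p^3+35p^2−462p+72) + ((26970/361)p^2+(53940/361)p−647280/361)
  19p^3+35p^2−462p+72 = ((6859/26970)p−361/8990)((26970/361)p^2+(53940/361)p−647280/361) + (0)
Last nonzero remainder: (26970/361)p^2+(53940/361)p−647280/361. Dividing through by 26970/361 gives the monic gcd p^2+2p−24.
Then lcm(f, g) = f·g / gcd(f, g); expanding and making the result monic gives the answer.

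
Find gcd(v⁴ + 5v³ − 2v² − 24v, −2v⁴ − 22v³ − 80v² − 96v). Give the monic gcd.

v³ + 7v² + 12v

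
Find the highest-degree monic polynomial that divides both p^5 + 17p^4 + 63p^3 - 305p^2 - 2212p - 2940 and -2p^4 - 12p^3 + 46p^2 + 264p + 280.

Repeated division with remainder:
  p^5 + 17p^4 + 63p^3 - 305p^2 - 2212p - 2940 = (-(1/2)p - 11/2)(-2p^4 - 12p^3 + 46p^2 + 264p + 280) + (20p^3 + 80p^2 - 620p - 1400)
  -2p^4 - 12p^3 + 46p^2 + 264p + 280 = (-(1/10)p - 1/5)(20p^3 + 80p^2 - 620p - 1400) + (0)
Last nonzero remainder: 20p^3 + 80p^2 - 620p - 1400. Dividing through by 20 gives the monic gcd p^3 + 4p^2 - 31p - 70.

p^3 + 4p^2 - 31p - 70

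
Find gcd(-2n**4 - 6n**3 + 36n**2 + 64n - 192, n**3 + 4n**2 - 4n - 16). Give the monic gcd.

n**2 + 2n - 8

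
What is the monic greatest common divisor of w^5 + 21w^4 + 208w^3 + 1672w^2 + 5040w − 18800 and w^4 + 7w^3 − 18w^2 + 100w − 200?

w^2 + 8w − 20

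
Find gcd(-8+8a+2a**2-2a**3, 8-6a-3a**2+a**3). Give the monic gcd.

-2+a+a**2

Repeated division with remainder:
  -2a**3+2a**2+8a-8 = (-2)(a**3-3a**2-6a+8) + (-4a**2-4a+8)
  a**3-3a**2-6a+8 = (-(1/4)a+1)(-4a**2-4a+8) + (0)
Last nonzero remainder: -4a**2-4a+8. Dividing through by -4 gives the monic gcd a**2+a-2.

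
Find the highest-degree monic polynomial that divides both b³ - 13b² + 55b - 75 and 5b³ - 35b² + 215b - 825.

Apply the Euclidean algorithm:
  b³ - 13b² + 55b - 75 = (1/5)(5b³ - 35b² + 215b - 825) + (-6b² + 12b + 90)
  5b³ - 35b² + 215b - 825 = (-(5/6)b + 25/6)(-6b² + 12b + 90) + (240b - 1200)
  -6b² + 12b + 90 = (-(1/40)b - 3/40)(240b - 1200) + (0)
Last nonzero remainder: 240b - 1200. Dividing through by 240 gives the monic gcd b - 5.

b - 5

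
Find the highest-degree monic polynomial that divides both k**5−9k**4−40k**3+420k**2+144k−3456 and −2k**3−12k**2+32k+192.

k**2+2k−24

Euclidean algorithm in ℚ[k]:
  k**5−9k**4−40k**3+420k**2+144k−3456 = (−(1/2)k**2+(15/2)k−33)(−2k**3−12k**2+32k+192) + (−120k**2−240k+2880)
  −2k**3−12k**2+32k+192 = ((1/60)k+1/15)(−120k**2−240k+2880) + (0)
Last nonzero remainder: −120k**2−240k+2880. Dividing through by −120 gives the monic gcd k**2+2k−24.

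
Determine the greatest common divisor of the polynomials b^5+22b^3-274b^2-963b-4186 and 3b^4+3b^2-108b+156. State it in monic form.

b^2+4b+13

Apply the Euclidean algorithm:
  b^5+22b^3-274b^2-963b-4186 = ((1/3)b)(3b^4+3b^2-108b+156) + (21b^3-238b^2-1015b-4186)
  3b^4+3b^2-108b+156 = ((1/7)b+34/21)(21b^3-238b^2-1015b-4186) + ((1600/3)b^2+(6400/3)b+20800/3)
  21b^3-238b^2-1015b-4186 = ((63/1600)b-483/800)((1600/3)b^2+(6400/3)b+20800/3) + (0)
Last nonzero remainder: (1600/3)b^2+(6400/3)b+20800/3. Dividing through by 1600/3 gives the monic gcd b^2+4b+13.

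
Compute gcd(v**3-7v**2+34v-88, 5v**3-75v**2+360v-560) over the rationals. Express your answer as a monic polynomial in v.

v-4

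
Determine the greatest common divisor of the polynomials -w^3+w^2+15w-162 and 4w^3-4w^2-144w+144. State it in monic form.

w+6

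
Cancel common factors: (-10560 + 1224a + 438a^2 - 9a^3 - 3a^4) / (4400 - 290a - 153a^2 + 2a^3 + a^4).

(12 - 3a)/(-5 + a)

Apply the Euclidean algorithm:
  -3a^4 - 9a^3 + 438a^2 + 1224a - 10560 = (-3)(a^4 + 2a^3 - 153a^2 - 290a + 4400) + (-3a^3 - 21a^2 + 354a + 2640)
  a^4 + 2a^3 - 153a^2 - 290a + 4400 = (-(1/3)a + 5/3)(-3a^3 - 21a^2 + 354a + 2640) + (0)
Last nonzero remainder: -3a^3 - 21a^2 + 354a + 2640. Dividing through by -3 gives the monic gcd a^3 + 7a^2 - 118a - 880.
Cancel a^3 + 7a^2 - 118a - 880 from numerator and denominator to get the reduced form.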